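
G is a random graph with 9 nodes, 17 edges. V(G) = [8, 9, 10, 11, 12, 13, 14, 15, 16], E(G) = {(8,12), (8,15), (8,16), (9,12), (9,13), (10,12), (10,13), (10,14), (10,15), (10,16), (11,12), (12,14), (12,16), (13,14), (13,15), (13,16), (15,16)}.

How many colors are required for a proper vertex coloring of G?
χ(G) = 4

Clique number ω(G) = 4 (lower bound: χ ≥ ω).
The clique on [10, 13, 15, 16] has size 4, forcing χ ≥ 4, and the coloring below uses 4 colors, so χ(G) = 4.
A valid 4-coloring: color 1: [12, 13]; color 2: [8, 9, 10, 11]; color 3: [14, 16]; color 4: [15].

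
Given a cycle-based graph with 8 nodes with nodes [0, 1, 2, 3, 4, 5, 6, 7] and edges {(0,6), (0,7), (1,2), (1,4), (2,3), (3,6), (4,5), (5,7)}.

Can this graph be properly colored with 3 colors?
Yes, G is 3-colorable

A valid 3-coloring: color 1: [0, 1, 3, 5]; color 2: [2, 4, 6, 7].
(χ(G) = 2 ≤ 3.)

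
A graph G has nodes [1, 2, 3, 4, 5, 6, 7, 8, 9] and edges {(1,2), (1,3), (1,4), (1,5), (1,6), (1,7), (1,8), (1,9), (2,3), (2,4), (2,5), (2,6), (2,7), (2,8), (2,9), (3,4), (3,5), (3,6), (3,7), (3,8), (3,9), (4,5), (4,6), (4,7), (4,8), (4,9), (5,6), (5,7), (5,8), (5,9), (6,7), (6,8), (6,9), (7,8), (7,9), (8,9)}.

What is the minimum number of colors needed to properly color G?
χ(G) = 9

Clique number ω(G) = 9 (lower bound: χ ≥ ω).
The clique on [1, 2, 3, 4, 5, 6, 7, 8, 9] has size 9, forcing χ ≥ 9, and the coloring below uses 9 colors, so χ(G) = 9.
A valid 9-coloring: color 1: [3]; color 2: [6]; color 3: [1]; color 4: [9]; color 5: [7]; color 6: [8]; color 7: [5]; color 8: [2]; color 9: [4].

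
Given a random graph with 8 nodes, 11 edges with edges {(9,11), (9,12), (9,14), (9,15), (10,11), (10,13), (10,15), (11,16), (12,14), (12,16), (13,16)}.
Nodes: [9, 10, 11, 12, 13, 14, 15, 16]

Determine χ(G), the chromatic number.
Clique number ω(G) = 3 (lower bound: χ ≥ ω).
The clique on [9, 12, 14] has size 3, forcing χ ≥ 3, and the coloring below uses 3 colors, so χ(G) = 3.
A valid 3-coloring: color 1: [9, 10, 16]; color 2: [11, 12, 13, 15]; color 3: [14].

χ(G) = 3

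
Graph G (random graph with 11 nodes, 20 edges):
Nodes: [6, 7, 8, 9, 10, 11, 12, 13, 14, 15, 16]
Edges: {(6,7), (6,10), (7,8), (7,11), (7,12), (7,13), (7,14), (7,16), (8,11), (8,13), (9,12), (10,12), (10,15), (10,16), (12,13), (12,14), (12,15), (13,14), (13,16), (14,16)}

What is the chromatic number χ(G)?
χ(G) = 4

Clique number ω(G) = 4 (lower bound: χ ≥ ω).
The clique on [7, 13, 14, 16] has size 4, forcing χ ≥ 4, and the coloring below uses 4 colors, so χ(G) = 4.
A valid 4-coloring: color 1: [7, 9, 10]; color 2: [6, 8, 12, 16]; color 3: [11, 13, 15]; color 4: [14].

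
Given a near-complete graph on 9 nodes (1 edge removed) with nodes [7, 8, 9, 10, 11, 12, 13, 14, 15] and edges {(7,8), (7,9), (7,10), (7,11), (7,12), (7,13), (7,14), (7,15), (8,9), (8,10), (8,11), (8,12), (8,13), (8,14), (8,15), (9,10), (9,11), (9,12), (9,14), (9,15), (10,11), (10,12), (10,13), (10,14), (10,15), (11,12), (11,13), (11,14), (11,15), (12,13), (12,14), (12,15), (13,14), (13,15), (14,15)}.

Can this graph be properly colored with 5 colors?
The clique on vertices [7, 8, 9, 10, 11, 12, 14, 15] has size 8 > 5, so it alone needs 8 colors.

No, G is not 5-colorable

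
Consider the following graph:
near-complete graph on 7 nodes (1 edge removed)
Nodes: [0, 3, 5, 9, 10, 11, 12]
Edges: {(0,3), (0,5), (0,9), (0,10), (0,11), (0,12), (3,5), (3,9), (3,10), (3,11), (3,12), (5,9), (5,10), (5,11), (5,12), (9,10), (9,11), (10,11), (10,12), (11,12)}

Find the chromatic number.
Clique number ω(G) = 6 (lower bound: χ ≥ ω).
The clique on [0, 3, 5, 9, 10, 11] has size 6, forcing χ ≥ 6, and the coloring below uses 6 colors, so χ(G) = 6.
A valid 6-coloring: color 1: [10]; color 2: [3]; color 3: [0]; color 4: [5]; color 5: [11]; color 6: [9, 12].

χ(G) = 6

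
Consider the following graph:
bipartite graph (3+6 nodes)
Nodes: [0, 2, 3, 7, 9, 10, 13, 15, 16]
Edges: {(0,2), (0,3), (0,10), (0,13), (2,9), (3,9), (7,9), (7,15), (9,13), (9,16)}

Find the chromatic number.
Clique number ω(G) = 2 (lower bound: χ ≥ ω).
The graph is bipartite (no odd cycle), so 2 colors suffice: χ(G) = 2.
A valid 2-coloring: color 1: [0, 9, 15]; color 2: [2, 3, 7, 10, 13, 16].

χ(G) = 2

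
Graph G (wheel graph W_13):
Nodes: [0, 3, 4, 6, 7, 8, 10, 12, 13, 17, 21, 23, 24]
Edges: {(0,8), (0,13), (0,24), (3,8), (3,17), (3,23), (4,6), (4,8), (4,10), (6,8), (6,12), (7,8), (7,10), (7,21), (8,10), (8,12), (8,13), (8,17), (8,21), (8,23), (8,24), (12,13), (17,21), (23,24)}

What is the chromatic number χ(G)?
Clique number ω(G) = 3 (lower bound: χ ≥ ω).
The clique on [0, 8, 24] has size 3, forcing χ ≥ 3, and the coloring below uses 3 colors, so χ(G) = 3.
A valid 3-coloring: color 1: [8]; color 2: [3, 6, 10, 13, 21, 24]; color 3: [0, 4, 7, 12, 17, 23].

χ(G) = 3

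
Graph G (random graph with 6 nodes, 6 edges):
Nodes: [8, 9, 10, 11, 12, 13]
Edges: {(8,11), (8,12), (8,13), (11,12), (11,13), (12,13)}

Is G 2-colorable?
The clique on vertices [8, 11, 12, 13] has size 4 > 2, so it alone needs 4 colors.

No, G is not 2-colorable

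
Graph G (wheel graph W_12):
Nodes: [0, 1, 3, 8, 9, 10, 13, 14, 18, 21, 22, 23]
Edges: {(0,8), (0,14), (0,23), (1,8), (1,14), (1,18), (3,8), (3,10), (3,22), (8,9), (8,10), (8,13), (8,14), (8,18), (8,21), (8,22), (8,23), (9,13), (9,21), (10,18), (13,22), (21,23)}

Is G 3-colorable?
No, G is not 3-colorable

Odd cycle [9, 21, 23, 0, 14, 1, 18, 10, 3, 22, 13] needs 3 colors (χ ≥ 3).
Vertex 8 is adjacent to every vertex of [0, 1, 3, 9, 10, 13, 14, 18, 21, 22, 23], which already need 3 colors among themselves, so 8 needs a new color (χ ≥ 4).
Hence χ(G) ≥ 4 > 3, so no proper 3-coloring exists.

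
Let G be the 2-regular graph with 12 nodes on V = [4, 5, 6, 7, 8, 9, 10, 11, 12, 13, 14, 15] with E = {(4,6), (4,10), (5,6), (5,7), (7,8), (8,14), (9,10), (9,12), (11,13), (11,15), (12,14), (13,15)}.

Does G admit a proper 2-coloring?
The clique on vertices [11, 13, 15] has size 3 > 2, so it alone needs 3 colors.

No, G is not 2-colorable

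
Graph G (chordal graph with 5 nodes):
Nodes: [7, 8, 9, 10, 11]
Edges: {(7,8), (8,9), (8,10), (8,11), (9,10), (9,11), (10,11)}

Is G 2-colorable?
No, G is not 2-colorable

The clique on vertices [8, 9, 10, 11] has size 4 > 2, so it alone needs 4 colors.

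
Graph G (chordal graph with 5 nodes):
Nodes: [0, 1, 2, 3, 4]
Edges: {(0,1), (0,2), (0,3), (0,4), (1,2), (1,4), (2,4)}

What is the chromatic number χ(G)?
χ(G) = 4

Clique number ω(G) = 4 (lower bound: χ ≥ ω).
The clique on [0, 1, 2, 4] has size 4, forcing χ ≥ 4, and the coloring below uses 4 colors, so χ(G) = 4.
A valid 4-coloring: color 1: [0]; color 2: [3, 4]; color 3: [1]; color 4: [2].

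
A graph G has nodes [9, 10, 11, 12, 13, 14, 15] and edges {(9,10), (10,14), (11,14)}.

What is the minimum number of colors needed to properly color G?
χ(G) = 2

Clique number ω(G) = 2 (lower bound: χ ≥ ω).
The graph is bipartite (no odd cycle), so 2 colors suffice: χ(G) = 2.
A valid 2-coloring: color 1: [10, 11, 12, 13, 15]; color 2: [9, 14].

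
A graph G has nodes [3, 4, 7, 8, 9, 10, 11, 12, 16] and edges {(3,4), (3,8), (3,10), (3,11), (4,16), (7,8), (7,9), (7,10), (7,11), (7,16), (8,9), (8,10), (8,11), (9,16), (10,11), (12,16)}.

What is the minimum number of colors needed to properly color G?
χ(G) = 4

Clique number ω(G) = 4 (lower bound: χ ≥ ω).
The clique on [3, 8, 10, 11] has size 4, forcing χ ≥ 4, and the coloring below uses 4 colors, so χ(G) = 4.
A valid 4-coloring: color 1: [8, 16]; color 2: [3, 7, 12]; color 3: [4, 9, 10]; color 4: [11].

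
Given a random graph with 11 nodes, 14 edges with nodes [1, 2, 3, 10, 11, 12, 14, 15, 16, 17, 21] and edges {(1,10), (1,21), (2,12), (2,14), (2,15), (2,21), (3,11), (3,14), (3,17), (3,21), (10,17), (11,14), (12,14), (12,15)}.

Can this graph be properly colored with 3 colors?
Yes, G is 3-colorable

A valid 3-coloring: color 1: [14, 15, 16, 17, 21]; color 2: [2, 3, 10]; color 3: [1, 11, 12].
(χ(G) = 3 ≤ 3.)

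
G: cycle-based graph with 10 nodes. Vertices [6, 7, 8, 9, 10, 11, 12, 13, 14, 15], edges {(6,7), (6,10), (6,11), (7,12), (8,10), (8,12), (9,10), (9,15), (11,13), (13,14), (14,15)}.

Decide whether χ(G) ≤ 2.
No, G is not 2-colorable

Odd cycle [11, 13, 14, 15, 9, 10, 6] needs 3 colors (χ ≥ 3).
Hence χ(G) ≥ 3 > 2, so no proper 2-coloring exists.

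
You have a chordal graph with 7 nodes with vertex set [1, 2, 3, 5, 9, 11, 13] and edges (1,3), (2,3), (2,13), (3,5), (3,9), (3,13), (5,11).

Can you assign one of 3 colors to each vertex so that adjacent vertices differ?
Yes, G is 3-colorable

A valid 3-coloring: color 1: [3, 11]; color 2: [1, 5, 9, 13]; color 3: [2].
(χ(G) = 3 ≤ 3.)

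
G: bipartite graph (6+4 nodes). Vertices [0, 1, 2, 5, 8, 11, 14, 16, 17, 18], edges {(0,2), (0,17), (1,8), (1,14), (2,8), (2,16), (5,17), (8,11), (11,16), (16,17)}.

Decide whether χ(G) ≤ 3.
Yes, G is 3-colorable

A valid 3-coloring: color 1: [0, 5, 8, 14, 16, 18]; color 2: [1, 2, 11, 17].
(χ(G) = 2 ≤ 3.)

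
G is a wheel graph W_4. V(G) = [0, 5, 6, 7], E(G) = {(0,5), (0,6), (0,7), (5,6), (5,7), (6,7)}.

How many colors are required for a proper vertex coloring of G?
Clique number ω(G) = 4 (lower bound: χ ≥ ω).
The clique on [0, 5, 6, 7] has size 4, forcing χ ≥ 4, and the coloring below uses 4 colors, so χ(G) = 4.
A valid 4-coloring: color 1: [0]; color 2: [6]; color 3: [5]; color 4: [7].

χ(G) = 4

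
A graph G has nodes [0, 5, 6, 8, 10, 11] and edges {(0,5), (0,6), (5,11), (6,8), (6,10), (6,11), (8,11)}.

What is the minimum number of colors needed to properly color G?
Clique number ω(G) = 3 (lower bound: χ ≥ ω).
The clique on [6, 8, 11] has size 3, forcing χ ≥ 3, and the coloring below uses 3 colors, so χ(G) = 3.
A valid 3-coloring: color 1: [5, 6]; color 2: [0, 10, 11]; color 3: [8].

χ(G) = 3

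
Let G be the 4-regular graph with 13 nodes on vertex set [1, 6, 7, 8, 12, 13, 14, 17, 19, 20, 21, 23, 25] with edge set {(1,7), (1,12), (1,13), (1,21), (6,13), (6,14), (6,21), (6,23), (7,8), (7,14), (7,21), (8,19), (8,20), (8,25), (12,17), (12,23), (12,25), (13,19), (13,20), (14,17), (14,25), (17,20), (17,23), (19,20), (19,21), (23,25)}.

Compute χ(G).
χ(G) = 3

Clique number ω(G) = 3 (lower bound: χ ≥ ω).
The clique on [1, 7, 21] has size 3, forcing χ ≥ 3, and the coloring below uses 3 colors, so χ(G) = 3.
A valid 3-coloring: color 1: [8, 12, 13, 14, 21]; color 2: [1, 6, 17, 19, 25]; color 3: [7, 20, 23].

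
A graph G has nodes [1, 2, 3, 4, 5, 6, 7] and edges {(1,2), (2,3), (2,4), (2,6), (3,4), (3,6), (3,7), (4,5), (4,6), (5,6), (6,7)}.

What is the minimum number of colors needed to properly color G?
Clique number ω(G) = 4 (lower bound: χ ≥ ω).
The clique on [2, 3, 4, 6] has size 4, forcing χ ≥ 4, and the coloring below uses 4 colors, so χ(G) = 4.
A valid 4-coloring: color 1: [1, 6]; color 2: [4, 7]; color 3: [3, 5]; color 4: [2].

χ(G) = 4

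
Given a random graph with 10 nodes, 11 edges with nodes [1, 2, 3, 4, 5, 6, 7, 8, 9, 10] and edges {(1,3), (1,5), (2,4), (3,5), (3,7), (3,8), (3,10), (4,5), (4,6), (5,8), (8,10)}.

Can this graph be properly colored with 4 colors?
Yes, G is 4-colorable

A valid 4-coloring: color 1: [3, 4, 9]; color 2: [2, 5, 6, 7, 10]; color 3: [1, 8].
(χ(G) = 3 ≤ 4.)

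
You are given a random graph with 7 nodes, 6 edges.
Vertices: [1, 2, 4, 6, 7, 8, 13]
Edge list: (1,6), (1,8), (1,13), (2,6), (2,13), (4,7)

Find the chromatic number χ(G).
χ(G) = 2

Clique number ω(G) = 2 (lower bound: χ ≥ ω).
The graph is bipartite (no odd cycle), so 2 colors suffice: χ(G) = 2.
A valid 2-coloring: color 1: [1, 2, 4]; color 2: [6, 7, 8, 13].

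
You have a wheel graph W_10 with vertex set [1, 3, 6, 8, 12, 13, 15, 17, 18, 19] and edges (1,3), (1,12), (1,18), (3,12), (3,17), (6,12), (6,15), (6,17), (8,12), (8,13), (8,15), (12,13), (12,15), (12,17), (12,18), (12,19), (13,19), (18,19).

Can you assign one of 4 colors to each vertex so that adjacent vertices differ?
A valid 4-coloring: color 1: [12]; color 2: [3, 6, 13, 18]; color 3: [1, 8, 17, 19]; color 4: [15].
(χ(G) = 4 ≤ 4.)

Yes, G is 4-colorable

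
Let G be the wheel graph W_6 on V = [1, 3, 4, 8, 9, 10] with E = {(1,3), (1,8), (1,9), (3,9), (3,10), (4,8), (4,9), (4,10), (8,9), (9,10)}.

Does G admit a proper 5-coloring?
Yes, G is 5-colorable

A valid 5-coloring: color 1: [9]; color 2: [1, 4]; color 3: [3, 8]; color 4: [10].
(χ(G) = 4 ≤ 5.)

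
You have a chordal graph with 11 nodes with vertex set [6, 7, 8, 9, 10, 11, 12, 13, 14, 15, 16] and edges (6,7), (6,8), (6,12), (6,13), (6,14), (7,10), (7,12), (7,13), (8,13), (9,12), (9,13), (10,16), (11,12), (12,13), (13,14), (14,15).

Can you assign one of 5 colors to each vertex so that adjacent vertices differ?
Yes, G is 5-colorable

A valid 5-coloring: color 1: [10, 11, 13, 15]; color 2: [6, 9, 16]; color 3: [8, 12, 14]; color 4: [7].
(χ(G) = 4 ≤ 5.)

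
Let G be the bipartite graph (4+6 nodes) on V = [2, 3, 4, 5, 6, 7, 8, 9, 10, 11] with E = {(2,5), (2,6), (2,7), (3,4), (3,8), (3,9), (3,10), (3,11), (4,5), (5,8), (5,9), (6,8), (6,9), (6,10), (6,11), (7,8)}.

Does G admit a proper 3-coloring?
Yes, G is 3-colorable

A valid 3-coloring: color 1: [3, 5, 6, 7]; color 2: [2, 4, 8, 9, 10, 11].
(χ(G) = 2 ≤ 3.)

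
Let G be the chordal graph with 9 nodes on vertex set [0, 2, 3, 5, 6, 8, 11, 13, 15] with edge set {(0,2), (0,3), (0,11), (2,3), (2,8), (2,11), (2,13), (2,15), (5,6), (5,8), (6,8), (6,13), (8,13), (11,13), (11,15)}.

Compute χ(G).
Clique number ω(G) = 3 (lower bound: χ ≥ ω).
The clique on [2, 8, 13] has size 3, forcing χ ≥ 3, and the coloring below uses 3 colors, so χ(G) = 3.
A valid 3-coloring: color 1: [2, 6]; color 2: [3, 8, 11]; color 3: [0, 5, 13, 15].

χ(G) = 3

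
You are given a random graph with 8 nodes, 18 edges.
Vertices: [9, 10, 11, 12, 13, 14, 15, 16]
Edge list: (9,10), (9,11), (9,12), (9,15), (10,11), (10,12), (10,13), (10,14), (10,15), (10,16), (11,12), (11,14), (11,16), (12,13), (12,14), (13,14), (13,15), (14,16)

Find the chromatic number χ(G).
χ(G) = 4

Clique number ω(G) = 4 (lower bound: χ ≥ ω).
The clique on [10, 11, 14, 16] has size 4, forcing χ ≥ 4, and the coloring below uses 4 colors, so χ(G) = 4.
A valid 4-coloring: color 1: [10]; color 2: [9, 14]; color 3: [12, 15, 16]; color 4: [11, 13].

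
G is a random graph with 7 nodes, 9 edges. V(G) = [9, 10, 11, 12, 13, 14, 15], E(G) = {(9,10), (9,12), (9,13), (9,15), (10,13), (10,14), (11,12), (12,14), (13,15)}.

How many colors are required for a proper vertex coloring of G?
χ(G) = 3

Clique number ω(G) = 3 (lower bound: χ ≥ ω).
The clique on [9, 10, 13] has size 3, forcing χ ≥ 3, and the coloring below uses 3 colors, so χ(G) = 3.
A valid 3-coloring: color 1: [9, 11, 14]; color 2: [12, 13]; color 3: [10, 15].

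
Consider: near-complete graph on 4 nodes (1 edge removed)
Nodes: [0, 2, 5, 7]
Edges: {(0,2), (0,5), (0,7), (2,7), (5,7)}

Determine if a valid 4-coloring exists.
Yes, G is 4-colorable

A valid 4-coloring: color 1: [7]; color 2: [0]; color 3: [2, 5].
(χ(G) = 3 ≤ 4.)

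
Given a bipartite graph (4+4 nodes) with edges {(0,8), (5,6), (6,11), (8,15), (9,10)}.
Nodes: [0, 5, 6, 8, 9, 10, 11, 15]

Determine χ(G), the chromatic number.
Clique number ω(G) = 2 (lower bound: χ ≥ ω).
The graph is bipartite (no odd cycle), so 2 colors suffice: χ(G) = 2.
A valid 2-coloring: color 1: [6, 8, 9]; color 2: [0, 5, 10, 11, 15].

χ(G) = 2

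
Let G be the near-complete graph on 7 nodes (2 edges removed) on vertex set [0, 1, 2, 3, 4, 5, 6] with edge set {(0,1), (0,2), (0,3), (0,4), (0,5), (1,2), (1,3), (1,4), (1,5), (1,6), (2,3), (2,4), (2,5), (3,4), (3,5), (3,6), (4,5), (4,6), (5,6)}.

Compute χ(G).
χ(G) = 6

Clique number ω(G) = 6 (lower bound: χ ≥ ω).
The clique on [0, 1, 2, 3, 4, 5] has size 6, forcing χ ≥ 6, and the coloring below uses 6 colors, so χ(G) = 6.
A valid 6-coloring: color 1: [3]; color 2: [1]; color 3: [4]; color 4: [5]; color 5: [0, 6]; color 6: [2].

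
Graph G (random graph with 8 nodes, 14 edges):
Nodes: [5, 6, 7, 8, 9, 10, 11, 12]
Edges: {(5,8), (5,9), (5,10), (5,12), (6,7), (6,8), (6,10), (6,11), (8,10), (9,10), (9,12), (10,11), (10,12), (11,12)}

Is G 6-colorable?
Yes, G is 6-colorable

A valid 6-coloring: color 1: [7, 10]; color 2: [5, 6]; color 3: [8, 12]; color 4: [9, 11].
(χ(G) = 4 ≤ 6.)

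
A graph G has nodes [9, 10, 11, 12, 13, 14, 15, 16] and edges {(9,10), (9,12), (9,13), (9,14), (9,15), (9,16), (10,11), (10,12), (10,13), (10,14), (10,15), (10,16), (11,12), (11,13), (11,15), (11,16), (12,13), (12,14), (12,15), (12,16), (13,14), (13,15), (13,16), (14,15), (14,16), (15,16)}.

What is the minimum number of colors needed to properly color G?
χ(G) = 7

Clique number ω(G) = 7 (lower bound: χ ≥ ω).
The clique on [9, 10, 12, 13, 14, 15, 16] has size 7, forcing χ ≥ 7, and the coloring below uses 7 colors, so χ(G) = 7.
A valid 7-coloring: color 1: [12]; color 2: [10]; color 3: [13]; color 4: [16]; color 5: [15]; color 6: [11, 14]; color 7: [9].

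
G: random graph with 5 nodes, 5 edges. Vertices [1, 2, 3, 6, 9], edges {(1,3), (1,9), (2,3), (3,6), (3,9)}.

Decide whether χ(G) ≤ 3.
Yes, G is 3-colorable

A valid 3-coloring: color 1: [3]; color 2: [2, 6, 9]; color 3: [1].
(χ(G) = 3 ≤ 3.)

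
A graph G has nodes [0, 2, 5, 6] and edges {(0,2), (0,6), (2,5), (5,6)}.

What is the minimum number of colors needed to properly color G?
Clique number ω(G) = 2 (lower bound: χ ≥ ω).
The graph is bipartite (no odd cycle), so 2 colors suffice: χ(G) = 2.
A valid 2-coloring: color 1: [0, 5]; color 2: [2, 6].

χ(G) = 2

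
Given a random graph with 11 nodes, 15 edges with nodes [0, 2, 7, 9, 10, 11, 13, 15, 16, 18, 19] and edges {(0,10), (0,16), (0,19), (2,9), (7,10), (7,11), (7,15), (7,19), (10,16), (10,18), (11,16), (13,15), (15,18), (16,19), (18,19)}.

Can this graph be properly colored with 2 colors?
No, G is not 2-colorable

The clique on vertices [0, 10, 16] has size 3 > 2, so it alone needs 3 colors.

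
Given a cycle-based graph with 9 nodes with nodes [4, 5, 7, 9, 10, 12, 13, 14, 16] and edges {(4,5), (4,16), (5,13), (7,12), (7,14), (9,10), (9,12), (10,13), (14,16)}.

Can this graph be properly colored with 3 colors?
Yes, G is 3-colorable

A valid 3-coloring: color 1: [4, 9, 13, 14]; color 2: [5, 10, 12, 16]; color 3: [7].
(χ(G) = 3 ≤ 3.)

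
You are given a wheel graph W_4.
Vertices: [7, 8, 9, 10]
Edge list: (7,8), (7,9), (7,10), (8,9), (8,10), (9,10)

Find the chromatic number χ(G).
Clique number ω(G) = 4 (lower bound: χ ≥ ω).
The clique on [7, 8, 9, 10] has size 4, forcing χ ≥ 4, and the coloring below uses 4 colors, so χ(G) = 4.
A valid 4-coloring: color 1: [9]; color 2: [8]; color 3: [7]; color 4: [10].

χ(G) = 4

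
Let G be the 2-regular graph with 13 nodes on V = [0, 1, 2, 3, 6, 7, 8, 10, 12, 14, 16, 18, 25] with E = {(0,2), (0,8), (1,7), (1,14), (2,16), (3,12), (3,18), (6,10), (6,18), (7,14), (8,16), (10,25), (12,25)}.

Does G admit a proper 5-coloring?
A valid 5-coloring: color 1: [0, 1, 3, 6, 16, 25]; color 2: [2, 7, 8, 10, 12, 18]; color 3: [14].
(χ(G) = 3 ≤ 5.)

Yes, G is 5-colorable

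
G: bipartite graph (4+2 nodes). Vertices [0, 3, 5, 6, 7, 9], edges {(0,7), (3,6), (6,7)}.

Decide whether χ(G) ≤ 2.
A valid 2-coloring: color 1: [3, 5, 7, 9]; color 2: [0, 6].
(χ(G) = 2 ≤ 2.)

Yes, G is 2-colorable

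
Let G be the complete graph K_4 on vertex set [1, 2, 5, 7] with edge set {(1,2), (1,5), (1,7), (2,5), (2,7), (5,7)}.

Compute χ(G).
Clique number ω(G) = 4 (lower bound: χ ≥ ω).
The clique on [1, 2, 5, 7] has size 4, forcing χ ≥ 4, and the coloring below uses 4 colors, so χ(G) = 4.
A valid 4-coloring: color 1: [7]; color 2: [2]; color 3: [1]; color 4: [5].

χ(G) = 4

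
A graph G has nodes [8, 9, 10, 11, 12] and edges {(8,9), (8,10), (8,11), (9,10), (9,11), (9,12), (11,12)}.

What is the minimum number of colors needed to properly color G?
Clique number ω(G) = 3 (lower bound: χ ≥ ω).
The clique on [8, 9, 10] has size 3, forcing χ ≥ 3, and the coloring below uses 3 colors, so χ(G) = 3.
A valid 3-coloring: color 1: [9]; color 2: [8, 12]; color 3: [10, 11].

χ(G) = 3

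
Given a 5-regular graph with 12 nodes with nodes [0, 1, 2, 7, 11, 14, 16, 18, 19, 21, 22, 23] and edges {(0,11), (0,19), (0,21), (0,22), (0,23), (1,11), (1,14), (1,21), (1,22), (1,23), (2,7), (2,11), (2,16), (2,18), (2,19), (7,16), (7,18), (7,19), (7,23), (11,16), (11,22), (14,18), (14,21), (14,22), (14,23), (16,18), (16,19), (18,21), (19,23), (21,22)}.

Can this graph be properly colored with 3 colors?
No, G is not 3-colorable

The clique on vertices [1, 14, 21, 22] has size 4 > 3, so it alone needs 4 colors.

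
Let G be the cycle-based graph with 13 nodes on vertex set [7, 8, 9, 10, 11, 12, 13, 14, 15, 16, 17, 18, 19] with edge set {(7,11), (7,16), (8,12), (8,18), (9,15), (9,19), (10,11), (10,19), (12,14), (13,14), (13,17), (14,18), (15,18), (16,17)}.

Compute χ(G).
χ(G) = 3

Clique number ω(G) = 2 (lower bound: χ ≥ ω).
Odd cycle [7, 16, 17, 13, 14, 18, 15, 9, 19, 10, 11] needs 3 colors (χ ≥ 3).
The coloring below uses 3 colors, so χ(G) = 3.
A valid 3-coloring: color 1: [7, 8, 10, 14, 15, 17]; color 2: [9, 11, 12, 13, 16, 18]; color 3: [19].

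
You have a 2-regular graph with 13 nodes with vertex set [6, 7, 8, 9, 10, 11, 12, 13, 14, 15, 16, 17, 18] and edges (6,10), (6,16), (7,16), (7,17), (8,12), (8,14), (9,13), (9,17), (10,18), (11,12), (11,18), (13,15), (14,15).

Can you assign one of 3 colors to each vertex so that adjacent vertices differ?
Yes, G is 3-colorable

A valid 3-coloring: color 1: [6, 7, 8, 9, 11, 15]; color 2: [12, 13, 14, 16, 17, 18]; color 3: [10].
(χ(G) = 3 ≤ 3.)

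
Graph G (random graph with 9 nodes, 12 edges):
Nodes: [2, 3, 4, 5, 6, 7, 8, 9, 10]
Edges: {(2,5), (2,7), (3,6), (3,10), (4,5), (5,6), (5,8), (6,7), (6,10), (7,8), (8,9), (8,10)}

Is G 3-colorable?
A valid 3-coloring: color 1: [3, 5, 7, 9]; color 2: [2, 4, 6, 8]; color 3: [10].
(χ(G) = 3 ≤ 3.)

Yes, G is 3-colorable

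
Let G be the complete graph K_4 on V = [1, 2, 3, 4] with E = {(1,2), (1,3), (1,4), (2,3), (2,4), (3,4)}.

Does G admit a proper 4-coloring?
A valid 4-coloring: color 1: [1]; color 2: [2]; color 3: [3]; color 4: [4].
(χ(G) = 4 ≤ 4.)

Yes, G is 4-colorable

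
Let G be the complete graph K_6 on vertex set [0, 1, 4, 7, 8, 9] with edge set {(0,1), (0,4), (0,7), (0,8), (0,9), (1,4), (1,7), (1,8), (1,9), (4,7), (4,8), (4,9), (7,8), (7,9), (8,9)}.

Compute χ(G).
χ(G) = 6

Clique number ω(G) = 6 (lower bound: χ ≥ ω).
The clique on [0, 1, 4, 7, 8, 9] has size 6, forcing χ ≥ 6, and the coloring below uses 6 colors, so χ(G) = 6.
A valid 6-coloring: color 1: [4]; color 2: [0]; color 3: [8]; color 4: [7]; color 5: [9]; color 6: [1].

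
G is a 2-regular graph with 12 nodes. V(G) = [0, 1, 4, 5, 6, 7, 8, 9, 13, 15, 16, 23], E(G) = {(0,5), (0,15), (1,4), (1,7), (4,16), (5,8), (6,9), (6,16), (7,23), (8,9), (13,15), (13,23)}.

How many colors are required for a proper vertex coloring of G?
χ(G) = 2

Clique number ω(G) = 2 (lower bound: χ ≥ ω).
The graph is bipartite (no odd cycle), so 2 colors suffice: χ(G) = 2.
A valid 2-coloring: color 1: [0, 4, 6, 7, 8, 13]; color 2: [1, 5, 9, 15, 16, 23].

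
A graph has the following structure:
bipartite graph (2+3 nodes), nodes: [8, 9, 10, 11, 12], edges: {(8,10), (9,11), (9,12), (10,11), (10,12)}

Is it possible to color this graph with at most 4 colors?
Yes, G is 4-colorable

A valid 4-coloring: color 1: [9, 10]; color 2: [8, 11, 12].
(χ(G) = 2 ≤ 4.)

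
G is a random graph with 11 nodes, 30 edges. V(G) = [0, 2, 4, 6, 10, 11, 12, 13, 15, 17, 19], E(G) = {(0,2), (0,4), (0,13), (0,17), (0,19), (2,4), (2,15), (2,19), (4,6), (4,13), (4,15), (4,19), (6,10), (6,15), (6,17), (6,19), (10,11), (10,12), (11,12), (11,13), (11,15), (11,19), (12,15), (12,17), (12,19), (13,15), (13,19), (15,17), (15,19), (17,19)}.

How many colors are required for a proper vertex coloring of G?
χ(G) = 4

Clique number ω(G) = 4 (lower bound: χ ≥ ω).
The clique on [0, 2, 4, 19] has size 4, forcing χ ≥ 4, and the coloring below uses 4 colors, so χ(G) = 4.
A valid 4-coloring: color 1: [10, 19]; color 2: [0, 15]; color 3: [4, 11, 17]; color 4: [2, 6, 12, 13].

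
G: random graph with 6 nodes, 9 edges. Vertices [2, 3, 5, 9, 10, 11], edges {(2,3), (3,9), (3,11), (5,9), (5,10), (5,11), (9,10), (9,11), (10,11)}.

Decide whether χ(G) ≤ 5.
Yes, G is 5-colorable

A valid 5-coloring: color 1: [2, 9]; color 2: [11]; color 3: [3, 10]; color 4: [5].
(χ(G) = 4 ≤ 5.)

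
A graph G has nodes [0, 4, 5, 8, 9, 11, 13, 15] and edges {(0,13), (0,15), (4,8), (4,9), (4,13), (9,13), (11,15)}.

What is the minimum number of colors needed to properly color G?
χ(G) = 3

Clique number ω(G) = 3 (lower bound: χ ≥ ω).
The clique on [4, 9, 13] has size 3, forcing χ ≥ 3, and the coloring below uses 3 colors, so χ(G) = 3.
A valid 3-coloring: color 1: [5, 8, 13, 15]; color 2: [0, 4, 11]; color 3: [9].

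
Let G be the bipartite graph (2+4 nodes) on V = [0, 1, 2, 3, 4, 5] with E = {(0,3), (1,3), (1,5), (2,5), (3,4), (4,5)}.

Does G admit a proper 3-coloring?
A valid 3-coloring: color 1: [3, 5]; color 2: [0, 1, 2, 4].
(χ(G) = 2 ≤ 3.)

Yes, G is 3-colorable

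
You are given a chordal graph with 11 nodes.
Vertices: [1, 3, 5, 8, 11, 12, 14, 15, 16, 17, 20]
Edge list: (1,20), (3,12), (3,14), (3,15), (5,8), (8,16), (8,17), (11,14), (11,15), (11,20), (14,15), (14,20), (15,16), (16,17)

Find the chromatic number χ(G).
Clique number ω(G) = 3 (lower bound: χ ≥ ω).
The clique on [8, 16, 17] has size 3, forcing χ ≥ 3, and the coloring below uses 3 colors, so χ(G) = 3.
A valid 3-coloring: color 1: [8, 12, 15, 20]; color 2: [1, 5, 14, 16]; color 3: [3, 11, 17].

χ(G) = 3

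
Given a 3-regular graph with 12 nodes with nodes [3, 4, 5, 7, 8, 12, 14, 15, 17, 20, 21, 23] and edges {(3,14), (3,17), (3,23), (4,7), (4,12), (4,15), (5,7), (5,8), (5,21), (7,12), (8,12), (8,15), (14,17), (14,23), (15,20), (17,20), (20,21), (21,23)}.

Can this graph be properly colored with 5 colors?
Yes, G is 5-colorable

A valid 5-coloring: color 1: [3, 7, 8, 21]; color 2: [5, 12, 15, 17, 23]; color 3: [4, 14, 20].
(χ(G) = 3 ≤ 5.)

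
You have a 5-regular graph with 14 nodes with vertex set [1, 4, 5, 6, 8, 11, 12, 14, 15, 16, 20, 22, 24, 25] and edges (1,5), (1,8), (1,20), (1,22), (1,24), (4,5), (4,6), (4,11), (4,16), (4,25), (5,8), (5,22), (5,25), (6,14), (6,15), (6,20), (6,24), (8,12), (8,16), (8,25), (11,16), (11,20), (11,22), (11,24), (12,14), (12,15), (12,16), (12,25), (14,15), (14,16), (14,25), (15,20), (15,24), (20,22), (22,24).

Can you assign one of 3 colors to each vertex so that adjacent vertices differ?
Suppose a proper 3-coloring c exists. The clique [1, 5, 8] takes 3 distinct colors; by symmetry let c(1) = 1, c(5) = 2, c(8) = 3.
- Vertex 22: neighbors [1, 5] already have colors [1, 2] ⇒ c(22) = 3.
- Vertex 20: neighbors [1, 22] already have colors [1, 3] ⇒ c(20) = 2.
- Vertex 11: neighbors [20, 22] already have colors [2, 3] ⇒ c(11) = 1.
- Vertex 4: neighbors [11, 5] already have colors [1, 2] ⇒ c(4) = 3.
- Vertex 6: neighbors [20, 4] already have colors [2, 3] ⇒ c(6) = 1.
- Vertex 15: neighbors [6, 20] already have colors [1, 2] ⇒ c(15) = 3.
- Vertex 14: neighbors [6, 15] already have colors [1, 3] ⇒ c(14) = 2.
- Vertex 16: neighbors [11, 14, 4] already have colors [1, 2, 3] — all 3 colors blocked. Contradiction.
The forced assignments end in a contradiction, so G has no proper 3-coloring (χ ≥ 4).

No, G is not 3-colorable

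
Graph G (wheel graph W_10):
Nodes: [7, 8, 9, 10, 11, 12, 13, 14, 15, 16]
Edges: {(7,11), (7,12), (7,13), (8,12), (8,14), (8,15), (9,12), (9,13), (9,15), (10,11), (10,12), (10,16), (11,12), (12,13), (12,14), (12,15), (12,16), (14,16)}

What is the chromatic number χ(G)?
Clique number ω(G) = 3 (lower bound: χ ≥ ω).
Odd cycle [16, 14, 8, 15, 9, 13, 7, 11, 10] needs 3 colors (χ ≥ 3).
Vertex 12 is adjacent to every vertex of [7, 8, 9, 10, 11, 13, 14, 15, 16], which already need 3 colors among themselves, so 12 needs a new color (χ ≥ 4).
The coloring below uses 4 colors, so χ(G) = 4.
A valid 4-coloring: color 1: [12]; color 2: [8, 9, 11, 16]; color 3: [10, 13, 14, 15]; color 4: [7].

χ(G) = 4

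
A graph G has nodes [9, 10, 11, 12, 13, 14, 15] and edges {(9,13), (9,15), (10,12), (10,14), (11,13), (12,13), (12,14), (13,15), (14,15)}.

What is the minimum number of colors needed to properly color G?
Clique number ω(G) = 3 (lower bound: χ ≥ ω).
The clique on [10, 12, 14] has size 3, forcing χ ≥ 3, and the coloring below uses 3 colors, so χ(G) = 3.
A valid 3-coloring: color 1: [10, 13]; color 2: [11, 12, 15]; color 3: [9, 14].

χ(G) = 3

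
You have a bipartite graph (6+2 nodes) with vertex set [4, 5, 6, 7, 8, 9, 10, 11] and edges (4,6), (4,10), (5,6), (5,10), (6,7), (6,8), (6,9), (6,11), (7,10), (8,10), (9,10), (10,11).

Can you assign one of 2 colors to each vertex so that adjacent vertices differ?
A valid 2-coloring: color 1: [6, 10]; color 2: [4, 5, 7, 8, 9, 11].
(χ(G) = 2 ≤ 2.)

Yes, G is 2-colorable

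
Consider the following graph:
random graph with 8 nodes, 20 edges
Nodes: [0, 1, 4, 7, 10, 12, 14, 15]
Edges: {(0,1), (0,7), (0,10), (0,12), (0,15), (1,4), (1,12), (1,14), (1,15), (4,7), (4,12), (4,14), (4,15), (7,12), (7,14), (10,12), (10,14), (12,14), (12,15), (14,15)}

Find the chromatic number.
χ(G) = 5

Clique number ω(G) = 5 (lower bound: χ ≥ ω).
The clique on [1, 4, 12, 14, 15] has size 5, forcing χ ≥ 5, and the coloring below uses 5 colors, so χ(G) = 5.
A valid 5-coloring: color 1: [12]; color 2: [0, 14]; color 3: [4, 10]; color 4: [7, 15]; color 5: [1].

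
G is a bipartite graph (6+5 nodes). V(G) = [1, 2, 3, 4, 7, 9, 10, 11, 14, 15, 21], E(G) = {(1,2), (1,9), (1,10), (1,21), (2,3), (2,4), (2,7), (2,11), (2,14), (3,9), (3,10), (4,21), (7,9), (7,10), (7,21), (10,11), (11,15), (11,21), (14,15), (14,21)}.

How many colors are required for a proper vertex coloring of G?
χ(G) = 2

Clique number ω(G) = 2 (lower bound: χ ≥ ω).
The graph is bipartite (no odd cycle), so 2 colors suffice: χ(G) = 2.
A valid 2-coloring: color 1: [2, 9, 10, 15, 21]; color 2: [1, 3, 4, 7, 11, 14].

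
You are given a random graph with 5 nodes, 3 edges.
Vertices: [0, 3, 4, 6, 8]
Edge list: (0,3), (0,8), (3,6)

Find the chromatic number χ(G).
Clique number ω(G) = 2 (lower bound: χ ≥ ω).
The graph is bipartite (no odd cycle), so 2 colors suffice: χ(G) = 2.
A valid 2-coloring: color 1: [0, 4, 6]; color 2: [3, 8].

χ(G) = 2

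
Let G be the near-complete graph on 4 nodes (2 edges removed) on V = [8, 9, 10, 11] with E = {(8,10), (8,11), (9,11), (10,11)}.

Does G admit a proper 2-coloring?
No, G is not 2-colorable

The clique on vertices [8, 10, 11] has size 3 > 2, so it alone needs 3 colors.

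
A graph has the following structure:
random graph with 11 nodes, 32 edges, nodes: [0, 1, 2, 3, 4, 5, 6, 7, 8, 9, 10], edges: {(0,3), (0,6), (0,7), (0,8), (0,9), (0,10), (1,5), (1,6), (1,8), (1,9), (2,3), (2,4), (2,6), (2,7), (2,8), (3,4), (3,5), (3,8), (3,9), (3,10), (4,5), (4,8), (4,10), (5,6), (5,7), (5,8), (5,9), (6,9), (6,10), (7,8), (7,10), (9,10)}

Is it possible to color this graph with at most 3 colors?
No, G is not 3-colorable

The clique on vertices [1, 5, 6, 9] has size 4 > 3, so it alone needs 4 colors.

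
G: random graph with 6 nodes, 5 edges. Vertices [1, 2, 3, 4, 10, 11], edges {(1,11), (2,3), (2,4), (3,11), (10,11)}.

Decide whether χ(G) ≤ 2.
Yes, G is 2-colorable

A valid 2-coloring: color 1: [2, 11]; color 2: [1, 3, 4, 10].
(χ(G) = 2 ≤ 2.)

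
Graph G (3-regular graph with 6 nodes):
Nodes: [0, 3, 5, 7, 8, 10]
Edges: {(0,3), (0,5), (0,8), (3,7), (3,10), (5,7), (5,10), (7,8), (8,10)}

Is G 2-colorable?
A valid 2-coloring: color 1: [0, 7, 10]; color 2: [3, 5, 8].
(χ(G) = 2 ≤ 2.)

Yes, G is 2-colorable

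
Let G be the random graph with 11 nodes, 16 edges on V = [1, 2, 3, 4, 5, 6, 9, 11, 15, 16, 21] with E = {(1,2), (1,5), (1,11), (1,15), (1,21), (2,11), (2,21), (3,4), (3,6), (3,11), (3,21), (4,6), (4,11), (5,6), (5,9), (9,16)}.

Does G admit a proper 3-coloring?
Yes, G is 3-colorable

A valid 3-coloring: color 1: [1, 4, 9]; color 2: [6, 11, 15, 16, 21]; color 3: [2, 3, 5].
(χ(G) = 3 ≤ 3.)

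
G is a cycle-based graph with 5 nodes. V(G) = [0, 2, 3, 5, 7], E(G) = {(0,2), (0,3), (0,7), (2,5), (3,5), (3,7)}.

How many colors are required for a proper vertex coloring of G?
χ(G) = 3

Clique number ω(G) = 3 (lower bound: χ ≥ ω).
The clique on [0, 3, 7] has size 3, forcing χ ≥ 3, and the coloring below uses 3 colors, so χ(G) = 3.
A valid 3-coloring: color 1: [2, 3]; color 2: [0, 5]; color 3: [7].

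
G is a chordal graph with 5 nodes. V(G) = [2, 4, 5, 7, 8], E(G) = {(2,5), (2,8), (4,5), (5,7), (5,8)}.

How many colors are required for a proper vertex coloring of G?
χ(G) = 3

Clique number ω(G) = 3 (lower bound: χ ≥ ω).
The clique on [2, 5, 8] has size 3, forcing χ ≥ 3, and the coloring below uses 3 colors, so χ(G) = 3.
A valid 3-coloring: color 1: [5]; color 2: [2, 4, 7]; color 3: [8].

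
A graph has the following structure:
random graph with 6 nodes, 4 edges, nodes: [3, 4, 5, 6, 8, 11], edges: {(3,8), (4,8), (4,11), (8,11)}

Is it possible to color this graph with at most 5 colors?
A valid 5-coloring: color 1: [5, 6, 8]; color 2: [3, 4]; color 3: [11].
(χ(G) = 3 ≤ 5.)

Yes, G is 5-colorable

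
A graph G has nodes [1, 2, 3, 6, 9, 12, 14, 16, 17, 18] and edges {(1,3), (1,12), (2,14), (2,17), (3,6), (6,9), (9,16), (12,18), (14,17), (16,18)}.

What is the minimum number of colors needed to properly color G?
χ(G) = 3

Clique number ω(G) = 3 (lower bound: χ ≥ ω).
The clique on [2, 14, 17] has size 3, forcing χ ≥ 3, and the coloring below uses 3 colors, so χ(G) = 3.
A valid 3-coloring: color 1: [3, 9, 12, 14]; color 2: [1, 6, 17, 18]; color 3: [2, 16].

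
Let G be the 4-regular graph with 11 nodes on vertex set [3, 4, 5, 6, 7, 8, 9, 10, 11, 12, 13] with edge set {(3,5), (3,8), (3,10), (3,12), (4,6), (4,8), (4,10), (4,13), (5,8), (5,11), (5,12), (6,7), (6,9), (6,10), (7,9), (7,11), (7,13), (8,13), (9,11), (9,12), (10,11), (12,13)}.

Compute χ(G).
χ(G) = 3

Clique number ω(G) = 3 (lower bound: χ ≥ ω).
The clique on [3, 5, 8] has size 3, forcing χ ≥ 3, and the coloring below uses 3 colors, so χ(G) = 3.
A valid 3-coloring: color 1: [4, 5, 9]; color 2: [3, 6, 11, 13]; color 3: [7, 8, 10, 12].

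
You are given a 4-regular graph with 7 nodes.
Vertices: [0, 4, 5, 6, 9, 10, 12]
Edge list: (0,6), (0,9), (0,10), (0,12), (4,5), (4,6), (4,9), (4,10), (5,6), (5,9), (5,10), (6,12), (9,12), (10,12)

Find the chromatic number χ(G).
χ(G) = 3

Clique number ω(G) = 3 (lower bound: χ ≥ ω).
The clique on [0, 9, 12] has size 3, forcing χ ≥ 3, and the coloring below uses 3 colors, so χ(G) = 3.
A valid 3-coloring: color 1: [5, 12]; color 2: [6, 9, 10]; color 3: [0, 4].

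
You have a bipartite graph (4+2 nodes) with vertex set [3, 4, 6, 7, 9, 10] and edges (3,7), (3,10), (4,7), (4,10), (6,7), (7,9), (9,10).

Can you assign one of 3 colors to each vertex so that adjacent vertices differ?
Yes, G is 3-colorable

A valid 3-coloring: color 1: [7, 10]; color 2: [3, 4, 6, 9].
(χ(G) = 2 ≤ 3.)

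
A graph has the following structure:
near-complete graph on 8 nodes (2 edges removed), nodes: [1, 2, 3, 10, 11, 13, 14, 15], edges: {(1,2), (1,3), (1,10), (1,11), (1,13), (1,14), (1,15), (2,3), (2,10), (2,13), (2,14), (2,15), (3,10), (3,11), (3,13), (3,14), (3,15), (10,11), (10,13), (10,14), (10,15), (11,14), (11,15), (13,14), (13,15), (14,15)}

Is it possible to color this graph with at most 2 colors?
The clique on vertices [1, 2, 3, 10, 13, 14, 15] has size 7 > 2, so it alone needs 7 colors.

No, G is not 2-colorable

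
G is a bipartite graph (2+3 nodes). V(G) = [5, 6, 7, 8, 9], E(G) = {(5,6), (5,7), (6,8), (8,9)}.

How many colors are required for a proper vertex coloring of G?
Clique number ω(G) = 2 (lower bound: χ ≥ ω).
The graph is bipartite (no odd cycle), so 2 colors suffice: χ(G) = 2.
A valid 2-coloring: color 1: [5, 8]; color 2: [6, 7, 9].

χ(G) = 2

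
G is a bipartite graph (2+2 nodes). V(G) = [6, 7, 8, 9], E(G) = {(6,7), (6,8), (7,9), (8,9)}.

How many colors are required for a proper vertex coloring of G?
χ(G) = 2

Clique number ω(G) = 2 (lower bound: χ ≥ ω).
The graph is bipartite (no odd cycle), so 2 colors suffice: χ(G) = 2.
A valid 2-coloring: color 1: [7, 8]; color 2: [6, 9].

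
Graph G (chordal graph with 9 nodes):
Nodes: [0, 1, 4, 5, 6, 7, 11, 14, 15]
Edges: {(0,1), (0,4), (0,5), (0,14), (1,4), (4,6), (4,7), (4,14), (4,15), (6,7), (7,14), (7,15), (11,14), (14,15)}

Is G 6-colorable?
A valid 6-coloring: color 1: [4, 5, 11]; color 2: [1, 6, 14]; color 3: [0, 7]; color 4: [15].
(χ(G) = 4 ≤ 6.)

Yes, G is 6-colorable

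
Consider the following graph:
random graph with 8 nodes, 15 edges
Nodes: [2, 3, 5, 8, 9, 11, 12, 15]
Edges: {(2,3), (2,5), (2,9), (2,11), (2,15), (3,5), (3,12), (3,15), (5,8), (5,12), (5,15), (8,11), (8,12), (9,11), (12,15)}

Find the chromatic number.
χ(G) = 4

Clique number ω(G) = 4 (lower bound: χ ≥ ω).
The clique on [2, 3, 5, 15] has size 4, forcing χ ≥ 4, and the coloring below uses 4 colors, so χ(G) = 4.
A valid 4-coloring: color 1: [5, 11]; color 2: [2, 12]; color 3: [8, 9, 15]; color 4: [3].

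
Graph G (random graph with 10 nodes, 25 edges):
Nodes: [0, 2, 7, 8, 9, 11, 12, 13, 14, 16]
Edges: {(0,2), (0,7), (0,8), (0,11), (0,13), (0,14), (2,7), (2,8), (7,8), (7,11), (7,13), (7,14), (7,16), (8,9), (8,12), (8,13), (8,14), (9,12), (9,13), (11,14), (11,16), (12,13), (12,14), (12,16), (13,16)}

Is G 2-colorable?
The clique on vertices [8, 9, 12, 13] has size 4 > 2, so it alone needs 4 colors.

No, G is not 2-colorable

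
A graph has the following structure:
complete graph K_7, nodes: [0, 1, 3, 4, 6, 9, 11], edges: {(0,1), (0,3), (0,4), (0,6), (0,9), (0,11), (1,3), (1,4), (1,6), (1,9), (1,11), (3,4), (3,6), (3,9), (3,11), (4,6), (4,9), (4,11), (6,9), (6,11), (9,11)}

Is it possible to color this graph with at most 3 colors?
The clique on vertices [0, 1, 3, 4, 6, 9, 11] has size 7 > 3, so it alone needs 7 colors.

No, G is not 3-colorable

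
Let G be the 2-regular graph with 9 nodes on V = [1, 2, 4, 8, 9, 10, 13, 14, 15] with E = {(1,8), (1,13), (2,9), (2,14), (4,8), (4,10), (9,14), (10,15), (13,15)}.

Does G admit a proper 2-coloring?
The clique on vertices [2, 9, 14] has size 3 > 2, so it alone needs 3 colors.

No, G is not 2-colorable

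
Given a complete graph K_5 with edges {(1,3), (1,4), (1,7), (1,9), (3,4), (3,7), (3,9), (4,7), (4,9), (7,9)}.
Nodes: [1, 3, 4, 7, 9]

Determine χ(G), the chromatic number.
χ(G) = 5

Clique number ω(G) = 5 (lower bound: χ ≥ ω).
The clique on [1, 3, 4, 7, 9] has size 5, forcing χ ≥ 5, and the coloring below uses 5 colors, so χ(G) = 5.
A valid 5-coloring: color 1: [4]; color 2: [9]; color 3: [3]; color 4: [7]; color 5: [1].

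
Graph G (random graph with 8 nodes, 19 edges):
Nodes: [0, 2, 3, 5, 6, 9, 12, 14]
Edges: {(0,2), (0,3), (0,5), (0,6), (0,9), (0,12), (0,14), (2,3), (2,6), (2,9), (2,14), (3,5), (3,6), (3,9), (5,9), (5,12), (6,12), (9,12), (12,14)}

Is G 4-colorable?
A valid 4-coloring: color 1: [0]; color 2: [3, 12]; color 3: [6, 9, 14]; color 4: [2, 5].
(χ(G) = 4 ≤ 4.)

Yes, G is 4-colorable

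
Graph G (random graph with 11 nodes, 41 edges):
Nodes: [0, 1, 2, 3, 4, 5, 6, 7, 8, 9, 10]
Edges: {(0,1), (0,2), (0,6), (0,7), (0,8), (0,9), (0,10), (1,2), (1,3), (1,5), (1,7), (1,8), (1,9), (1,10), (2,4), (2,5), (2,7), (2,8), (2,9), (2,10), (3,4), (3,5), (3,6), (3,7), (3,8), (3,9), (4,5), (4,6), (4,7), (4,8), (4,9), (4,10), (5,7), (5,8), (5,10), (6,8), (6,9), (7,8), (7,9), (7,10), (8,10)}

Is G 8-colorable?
A valid 8-coloring: color 1: [8, 9]; color 2: [6, 7]; color 3: [2, 3]; color 4: [1, 4]; color 5: [0, 5]; color 6: [10].
(χ(G) = 6 ≤ 8.)

Yes, G is 8-colorable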